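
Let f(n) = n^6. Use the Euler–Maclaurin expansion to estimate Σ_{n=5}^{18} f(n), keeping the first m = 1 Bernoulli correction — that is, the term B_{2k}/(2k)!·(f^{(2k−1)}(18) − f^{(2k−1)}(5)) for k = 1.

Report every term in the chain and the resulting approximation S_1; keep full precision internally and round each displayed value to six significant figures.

S_1 ≈ 1.05406e+08

Integral: ∫_5^18 x^6 dx = 8.74488e+07.
½[f(5) + f(18)] = ½[15625.0 + 3.40122e+07] = 1.70139e+07.
Integral + boundary = 1.04463e+08.
Correction k=1: B_{2}/2! · (f^{(1)}(18) − f^{(1)}(5)) = 1/12 · (1.13374e+07 − 18750.0) = 943222.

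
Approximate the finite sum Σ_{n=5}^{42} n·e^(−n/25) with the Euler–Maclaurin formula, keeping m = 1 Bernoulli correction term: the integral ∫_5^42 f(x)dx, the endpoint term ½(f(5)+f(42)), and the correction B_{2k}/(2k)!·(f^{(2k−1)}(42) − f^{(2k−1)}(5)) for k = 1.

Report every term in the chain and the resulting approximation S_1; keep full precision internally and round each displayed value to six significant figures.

S_1 ≈ 307.767

∫_5^42 x·e^(−x/25) dx evaluates to 301.872.
Boundary: ½(f(5) + f(42)) = ½(4.09365 + 7.82771) = 5.96068.
Integral + boundary = 307.832.
Correction k=1: B_{2}/2! · (f^{(1)}(42) − f^{(1)}(5)) = 1/12 · (-0.126734 − 0.654985) = -0.0651432.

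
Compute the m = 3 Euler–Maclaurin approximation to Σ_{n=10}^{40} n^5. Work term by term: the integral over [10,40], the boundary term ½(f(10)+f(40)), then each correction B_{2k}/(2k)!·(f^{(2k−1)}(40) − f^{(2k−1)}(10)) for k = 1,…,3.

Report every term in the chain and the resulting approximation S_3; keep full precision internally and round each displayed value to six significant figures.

Integral: ∫_10^40 x^5 dx = 6.82500e+08.
Boundary: ½(f(10) + f(40)) = ½(100000 + 1.02400e+08) = 5.12500e+07.
Integral + boundary = 7.33750e+08.
Order-1 term: 1/12 · (1.28000e+07 − 50000.0) = 1.06250e+06.
After k=1: 7.34812e+08.
Order-2 term: −1/720 · (96000.0 − 6000.00) = -125.000.
After k=2: 7.34812e+08.
Order-3 term: 1/30240 · (120.000 − 120.000) = 0.00000.

S_3 ≈ 7.34812e+08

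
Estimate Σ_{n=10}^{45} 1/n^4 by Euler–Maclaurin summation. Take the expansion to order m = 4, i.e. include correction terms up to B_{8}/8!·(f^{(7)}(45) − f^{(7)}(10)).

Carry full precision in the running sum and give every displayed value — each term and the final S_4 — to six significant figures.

The integral term ∫_10^45 1/x^4 dx = 0.000329675.
Boundary: ½(f(10) + f(45)) = ½(0.000100000 + 2.43865e-07) = 5.01219e-05.
Running total after boundary: 0.000379797.
Correction k=1: B_{2}/2! · (f^{(1)}(45) − f^{(1)}(10)) = 1/12 · (-2.16769e-08 − (-4.00000e-05)) = 3.33153e-06.
Running total after k=1: 0.000383129.
Correction k=2: B_{4}/4! · (f^{(3)}(45) − f^{(3)}(10)) = −1/720 · (-3.21139e-10 − (-1.20000e-05)) = -1.66662e-08.
Running total after k=2: 0.000383112.
Correction k=3: B_{6}/6! · (f^{(5)}(45) − f^{(5)}(10)) = 1/30240 · (-8.88089e-12 − (-6.72000e-06)) = 2.22222e-10.
Running total after k=3: 0.000383112.
Correction k=4: B_{8}/8! · (f^{(7)}(45) − f^{(7)}(10)) = −1/1209600 · (-3.94706e-13 − (-6.04800e-06)) = -5.00000e-12.

S_4 ≈ 0.000383112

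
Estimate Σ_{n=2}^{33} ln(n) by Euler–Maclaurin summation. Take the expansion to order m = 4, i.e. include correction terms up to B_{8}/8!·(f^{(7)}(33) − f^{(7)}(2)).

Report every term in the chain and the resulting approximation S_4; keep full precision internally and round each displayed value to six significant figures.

The integral term ∫_2^33 ln(x) dx = 82.9985.
½[f(2) + f(33)] = ½[0.693147 + 3.49651] = 2.09483.
So far: 85.0933.
Order-1 term: 1/12 · (0.0303030 − 0.500000) = -0.0391414.
After k=1: 85.0541.
Order-2 term: −1/720 · (5.56529e-05 − 0.250000) = 0.000347145.
After k=2: 85.0545.
Order-3 term: 1/30240 · (6.13256e-07 − 0.750000) = -2.48016e-05.
After k=3: 85.0545.
Order-4 term: −1/1209600 · (1.68941e-08 − 5.62500) = 4.65030e-06.

S_4 ≈ 85.0545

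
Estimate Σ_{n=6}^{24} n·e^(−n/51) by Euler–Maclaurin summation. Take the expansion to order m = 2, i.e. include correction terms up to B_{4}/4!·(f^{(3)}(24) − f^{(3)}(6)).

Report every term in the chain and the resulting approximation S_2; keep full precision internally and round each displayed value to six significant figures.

S_2 ≈ 205.248

∫_6^24 x·e^(−x/51) dx evaluates to 195.124.
½[f(6) + f(24)] = ½[5.33406 + 14.9912] = 10.1626.
So far: 205.286.
k=1: B_{2}/(2)! × [f^{(1)}(24) − f^{(1)}(6)] = 1/12 × (0.330689 − 0.784420) = -0.0378110.
Running total after k=1: 205.248.
k=2: B_{4}/(4)! × [f^{(3)}(24) − f^{(3)}(6)] = −1/720 × (0.000607443 − 0.000985175) = 5.24628e-07.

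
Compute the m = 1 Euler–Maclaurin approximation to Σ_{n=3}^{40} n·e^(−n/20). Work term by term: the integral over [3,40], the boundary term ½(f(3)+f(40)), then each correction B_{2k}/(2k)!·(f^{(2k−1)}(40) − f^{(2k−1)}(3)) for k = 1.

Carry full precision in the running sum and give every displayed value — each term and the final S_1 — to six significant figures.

S_1 ≈ 237.449

The integral term ∫_3^40 x·e^(−x/20) dx = 233.523.
Endpoint term: (f(3) + f(40))/2 = (2.58212 + 5.41341)/2 = 3.99777.
So far: 237.521.
k=1: B_{2}/(2)! × [f^{(1)}(40) − f^{(1)}(3)] = 1/12 × (-0.135335 − 0.731602) = -0.0722448.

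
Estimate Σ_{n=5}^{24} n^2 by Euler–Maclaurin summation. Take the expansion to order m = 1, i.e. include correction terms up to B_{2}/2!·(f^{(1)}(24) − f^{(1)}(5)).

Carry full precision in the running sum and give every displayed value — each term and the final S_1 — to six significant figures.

S_1 ≈ 4870.00

∫_5^24 x^2 dx evaluates to 4566.33.
Boundary: ½(f(5) + f(24)) = ½(25.0000 + 576.000) = 300.500.
Integral + boundary = 4866.83.
Correction k=1: B_{2}/2! · (f^{(1)}(24) − f^{(1)}(5)) = 1/12 · (48.0000 − 10.0000) = 3.16667.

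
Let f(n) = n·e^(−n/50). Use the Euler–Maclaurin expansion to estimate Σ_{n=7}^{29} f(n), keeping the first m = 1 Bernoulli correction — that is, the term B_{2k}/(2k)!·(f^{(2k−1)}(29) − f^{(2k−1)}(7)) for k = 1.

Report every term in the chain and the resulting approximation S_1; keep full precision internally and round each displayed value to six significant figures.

S_1 ≈ 277.191

∫_7^29 x·e^(−x/50) dx evaluates to 266.072.
Boundary: ½(f(7) + f(29)) = ½(6.08551 + 16.2371) = 11.1613.
Integral + boundary = 277.234.
k=1: B_{2}/(2)! × [f^{(1)}(29) − f^{(1)}(7)] = 1/12 × (0.235157 − 0.747648) = -0.0427076.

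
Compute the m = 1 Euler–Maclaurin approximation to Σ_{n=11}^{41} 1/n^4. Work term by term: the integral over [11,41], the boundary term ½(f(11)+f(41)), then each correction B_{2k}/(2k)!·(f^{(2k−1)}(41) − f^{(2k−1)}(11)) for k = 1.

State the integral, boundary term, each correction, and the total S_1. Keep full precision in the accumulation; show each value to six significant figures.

∫_11^41 1/x^4 dx evaluates to 0.000245602.
Boundary: ½(f(11) + f(41)) = ½(6.83013e-05 + 3.53887e-07) = 3.43276e-05.
Running total after boundary: 0.000279929.
Order-1 term: 1/12 · (-3.45256e-08 − (-2.48369e-05)) = 2.06686e-06.

S_1 ≈ 0.000281996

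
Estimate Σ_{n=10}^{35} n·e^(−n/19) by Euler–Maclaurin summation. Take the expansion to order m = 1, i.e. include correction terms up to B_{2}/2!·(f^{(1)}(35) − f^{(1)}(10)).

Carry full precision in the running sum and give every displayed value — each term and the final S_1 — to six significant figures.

∫_10^35 x·e^(−x/19) dx evaluates to 162.914.
½[f(10) + f(35)] = ½[5.90778 + 5.54692] = 5.72735.
Integral + boundary = 168.642.
k=1: B_{2}/(2)! × [f^{(1)}(35) − f^{(1)}(10)] = 1/12 × (-0.133460 − 0.279842) = -0.0344418.

S_1 ≈ 168.607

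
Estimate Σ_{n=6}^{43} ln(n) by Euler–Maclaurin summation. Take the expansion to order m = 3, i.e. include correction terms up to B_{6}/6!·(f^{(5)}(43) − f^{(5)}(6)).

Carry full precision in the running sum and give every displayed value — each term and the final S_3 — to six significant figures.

S_3 ≈ 116.746

The integral term ∫_6^43 ln(x) dx = 113.981.
Boundary: ½(f(6) + f(43)) = ½(1.79176 + 3.76120) = 2.77648.
Integral + boundary = 116.758.
k=1: B_{2}/(2)! × [f^{(1)}(43) − f^{(1)}(6)] = 1/12 × (0.0232558 − 0.166667) = -0.0119509.
After k=1: 116.746.
k=2: B_{4}/(4)! × [f^{(3)}(43) − f^{(3)}(6)] = −1/720 × (2.51550e-05 − 0.00925926) = 1.28251e-05.
After k=2: 116.746.
k=3: B_{6}/(6)! × [f^{(5)}(43) − f^{(5)}(6)] = 1/30240 × (1.63256e-07 − 0.00308642) = -1.02059e-07.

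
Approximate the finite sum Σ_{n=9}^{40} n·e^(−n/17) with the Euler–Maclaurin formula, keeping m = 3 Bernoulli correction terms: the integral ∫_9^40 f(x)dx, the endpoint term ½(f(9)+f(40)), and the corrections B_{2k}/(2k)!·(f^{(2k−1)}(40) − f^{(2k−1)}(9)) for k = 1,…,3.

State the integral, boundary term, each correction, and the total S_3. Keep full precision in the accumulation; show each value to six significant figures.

S_3 ≈ 172.693

∫_9^40 x·e^(−x/17) dx evaluates to 168.175.
Endpoint term: (f(9) + f(40))/2 = (5.30056 + 3.80356)/2 = 4.55206.
Integral + boundary = 172.727.
k=1: B_{2}/(2)! × [f^{(1)}(40) − f^{(1)}(9)] = 1/12 × (-0.128650 − 0.277154) = -0.0338170.
Running total after k=1: 172.693.
k=2: B_{4}/(4)! × [f^{(3)}(40) − f^{(3)}(9)] = −1/720 × (0.000212900 − 0.00503480) = 6.69708e-06.
Running total after k=2: 172.693.
k=3: B_{6}/(6)! × [f^{(5)}(40) − f^{(5)}(9)] = 1/30240 × (3.01369e-06 − 3.15245e-05) = -9.42818e-10.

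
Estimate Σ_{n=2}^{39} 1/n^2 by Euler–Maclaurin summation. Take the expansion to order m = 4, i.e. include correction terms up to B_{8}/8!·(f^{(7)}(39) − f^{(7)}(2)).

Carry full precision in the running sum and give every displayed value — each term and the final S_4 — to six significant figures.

S_4 ≈ 0.619597

Integral: ∫_2^39 1/x^2 dx = 0.474359.
Boundary: ½(f(2) + f(39)) = ½(0.250000 + 0.000657462) = 0.125329.
Integral + boundary = 0.599688.
k=1: B_{2}/(2)! × [f^{(1)}(39) − f^{(1)}(2)] = 1/12 × (-3.37160e-05 − (-0.250000)) = 0.0208305.
Running total after k=1: 0.620518.
k=2: B_{4}/(4)! × [f^{(3)}(39) − f^{(3)}(2)] = −1/720 × (-2.66004e-07 − (-0.750000)) = -0.00104167.
Running total after k=2: 0.619477.
k=3: B_{6}/(6)! × [f^{(5)}(39) − f^{(5)}(2)] = 1/30240 × (-5.24663e-09 − (-5.62500)) = 0.000186012.
Running total after k=3: 0.619663.
k=4: B_{8}/(8)! × [f^{(7)}(39) − f^{(7)}(2)] = −1/1209600 × (-1.93170e-10 − (-78.7500)) = -6.51042e-05.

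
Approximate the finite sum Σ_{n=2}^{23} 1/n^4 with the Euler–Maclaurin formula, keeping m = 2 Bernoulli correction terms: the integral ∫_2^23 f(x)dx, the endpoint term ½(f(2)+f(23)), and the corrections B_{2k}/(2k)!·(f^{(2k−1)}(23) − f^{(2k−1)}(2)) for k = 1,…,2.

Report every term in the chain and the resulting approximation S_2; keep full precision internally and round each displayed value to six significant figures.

S_2 ≈ 0.0820056

∫_2^23 1/x^4 dx evaluates to 0.0416393.
½[f(2) + f(23)] = ½[0.0625000 + 3.57346e-06] = 0.0312518.
So far: 0.0728911.
Order-1 term: 1/12 · (-6.21471e-07 − (-0.125000)) = 0.0104166.
Partial sum through k=1: 0.0833077.
Order-2 term: −1/720 · (-3.52441e-08 − (-0.937500)) = -0.00130208.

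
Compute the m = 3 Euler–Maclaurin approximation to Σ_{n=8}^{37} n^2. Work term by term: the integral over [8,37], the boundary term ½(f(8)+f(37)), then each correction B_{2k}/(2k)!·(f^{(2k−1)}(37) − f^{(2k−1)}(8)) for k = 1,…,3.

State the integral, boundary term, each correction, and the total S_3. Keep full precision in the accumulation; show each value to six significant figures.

S_3 ≈ 17435.0

∫_8^37 x^2 dx evaluates to 16713.7.
Endpoint term: (f(8) + f(37))/2 = (64.0000 + 1369.00)/2 = 716.500.
Integral + boundary = 17430.2.
Order-1 term: 1/12 · (74.0000 − 16.0000) = 4.83333.
Running total after k=1: 17435.0.
Order-2 term: −1/720 · (0.00000 − 0.00000) = 0.00000.
Running total after k=2: 17435.0.
Order-3 term: 1/30240 · (0.00000 − 0.00000) = 0.00000.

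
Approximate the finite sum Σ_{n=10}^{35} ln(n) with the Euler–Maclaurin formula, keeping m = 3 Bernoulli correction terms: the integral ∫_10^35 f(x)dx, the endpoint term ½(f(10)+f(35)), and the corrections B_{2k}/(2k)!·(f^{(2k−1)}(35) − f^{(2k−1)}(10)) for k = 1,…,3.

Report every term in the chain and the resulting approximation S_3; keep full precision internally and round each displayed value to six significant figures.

∫_10^35 ln(x) dx evaluates to 76.4113.
Boundary: ½(f(10) + f(35)) = ½(2.30259 + 3.55535) = 2.92897.
Running total after boundary: 79.3403.
Correction k=1: B_{2}/2! · (f^{(1)}(35) − f^{(1)}(10)) = 1/12 · (0.0285714 − 0.100000) = -0.00595238.
Partial sum through k=1: 79.3343.
Correction k=2: B_{4}/4! · (f^{(3)}(35) − f^{(3)}(10)) = −1/720 · (4.66472e-05 − 0.00200000) = 2.71299e-06.
Partial sum through k=2: 79.3343.
Correction k=3: B_{6}/6! · (f^{(5)}(35) − f^{(5)}(10)) = 1/30240 · (4.56952e-07 − 0.000240000) = -7.92140e-09.

S_3 ≈ 79.3343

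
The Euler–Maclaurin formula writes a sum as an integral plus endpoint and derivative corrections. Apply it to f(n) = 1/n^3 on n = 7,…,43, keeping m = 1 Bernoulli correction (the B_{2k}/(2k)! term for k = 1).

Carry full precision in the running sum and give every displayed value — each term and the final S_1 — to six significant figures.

∫_7^43 1/x^3 dx evaluates to 0.00993367.
Endpoint term: (f(7) + f(43))/2 = (0.00291545 + 1.25775e-05)/2 = 0.00146401.
Running total after boundary: 0.0113977.
Order-1 term: 1/12 · (-8.77501e-07 − (-0.00124948)) = 0.000104050.

S_1 ≈ 0.0115017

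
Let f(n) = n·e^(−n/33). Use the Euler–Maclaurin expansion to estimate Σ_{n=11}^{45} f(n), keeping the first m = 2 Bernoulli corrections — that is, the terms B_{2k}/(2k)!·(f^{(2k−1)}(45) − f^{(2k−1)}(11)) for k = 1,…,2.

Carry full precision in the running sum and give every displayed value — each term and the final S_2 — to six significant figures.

S_2 ≈ 391.804

The integral term ∫_11^45 x·e^(−x/33) dx = 382.157.
Endpoint term: (f(11) + f(45))/2 = (7.88184 + 11.5078)/2 = 9.69483.
Running total after boundary: 391.851.
Correction k=1: B_{2}/2! · (f^{(1)}(45) − f^{(1)}(11)) = 1/12 · (-0.0929924 − 0.477688) = -0.0475567.
Partial sum through k=1: 391.804.
Correction k=2: B_{4}/4! · (f^{(3)}(45) − f^{(3)}(11)) = −1/720 · (0.000384266 − 0.00175459) = 1.90323e-06.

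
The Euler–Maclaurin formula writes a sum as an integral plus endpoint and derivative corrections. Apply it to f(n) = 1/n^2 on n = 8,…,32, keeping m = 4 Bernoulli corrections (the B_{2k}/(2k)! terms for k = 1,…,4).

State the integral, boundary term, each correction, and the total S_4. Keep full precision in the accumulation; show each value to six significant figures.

Integral: ∫_8^32 1/x^2 dx = 0.0937500.
Endpoint term: (f(8) + f(32))/2 = (0.0156250 + 0.000976562)/2 = 0.00830078.
Running total after boundary: 0.102051.
k=1: B_{2}/(2)! × [f^{(1)}(32) − f^{(1)}(8)] = 1/12 × (-6.10352e-05 − (-0.00390625)) = 0.000320435.
Running total after k=1: 0.102371.
k=2: B_{4}/(4)! × [f^{(3)}(32) − f^{(3)}(8)] = −1/720 × (-7.15256e-07 − (-0.000732422)) = -1.01626e-06.
Running total after k=2: 0.102370.
k=3: B_{6}/(6)! × [f^{(5)}(32) − f^{(5)}(8)] = 1/30240 × (-2.09548e-08 − (-0.000343323)) = 1.13526e-08.
Running total after k=3: 0.102370.
k=4: B_{8}/(8)! × [f^{(7)}(32) − f^{(7)}(8)] = −1/1209600 × (-1.14596e-09 − (-0.000300407)) = -2.48352e-10.

S_4 ≈ 0.102370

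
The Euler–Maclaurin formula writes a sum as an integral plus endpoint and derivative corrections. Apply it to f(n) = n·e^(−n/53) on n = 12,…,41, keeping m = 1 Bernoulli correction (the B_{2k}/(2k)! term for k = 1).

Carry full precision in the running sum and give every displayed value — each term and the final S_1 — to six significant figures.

The integral term ∫_12^41 x·e^(−x/53) dx = 448.522.
Boundary: ½(f(12) + f(41)) = ½(9.56864 + 18.9156) = 14.2421.
So far: 462.764.
k=1: B_{2}/(2)! × [f^{(1)}(41) − f^{(1)}(12)] = 1/12 × (0.104458 − 0.616847) = -0.0426990.

S_1 ≈ 462.721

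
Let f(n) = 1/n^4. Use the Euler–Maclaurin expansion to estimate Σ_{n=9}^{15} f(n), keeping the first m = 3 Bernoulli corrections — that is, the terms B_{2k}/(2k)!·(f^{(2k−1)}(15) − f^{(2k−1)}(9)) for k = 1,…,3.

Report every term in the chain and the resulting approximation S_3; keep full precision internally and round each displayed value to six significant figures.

The integral term ∫_9^15 1/x^4 dx = 0.000358482.
Endpoint term: (f(9) + f(15))/2 = (0.000152416 + 1.97531e-05)/2 = 8.60844e-05.
Integral + boundary = 0.000444566.
Correction k=1: B_{2}/2! · (f^{(1)}(15) − f^{(1)}(9)) = 1/12 · (-5.26749e-06 − (-6.77404e-05)) = 5.20607e-06.
Running total after k=1: 0.000449772.
Correction k=2: B_{4}/4! · (f^{(3)}(15) − f^{(3)}(9)) = −1/720 · (-7.02332e-07 − (-2.50890e-05)) = -3.38704e-08.
Running total after k=2: 0.000449739.
Correction k=3: B_{6}/6! · (f^{(5)}(15) − f^{(5)}(9)) = 1/30240 · (-1.74803e-07 − (-1.73455e-05)) = 5.67814e-10.

S_3 ≈ 0.000449739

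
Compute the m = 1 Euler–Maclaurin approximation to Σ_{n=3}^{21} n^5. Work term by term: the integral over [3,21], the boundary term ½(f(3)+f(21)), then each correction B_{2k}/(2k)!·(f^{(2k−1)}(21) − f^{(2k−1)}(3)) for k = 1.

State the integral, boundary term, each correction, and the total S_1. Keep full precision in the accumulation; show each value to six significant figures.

S_1 ≈ 1.64174e+07

Integral: ∫_3^21 x^5 dx = 1.42942e+07.
Endpoint term: (f(3) + f(21))/2 = (243.000 + 4.08410e+06)/2 = 2.04217e+06.
Integral + boundary = 1.63364e+07.
k=1: B_{2}/(2)! × [f^{(1)}(21) − f^{(1)}(3)] = 1/12 × (972405 − 405.000) = 81000.0.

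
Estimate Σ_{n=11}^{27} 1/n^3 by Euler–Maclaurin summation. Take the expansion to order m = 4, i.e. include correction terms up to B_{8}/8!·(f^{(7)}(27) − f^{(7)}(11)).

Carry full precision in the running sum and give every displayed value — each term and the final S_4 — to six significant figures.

S_4 ≈ 0.00386398

The integral term ∫_11^27 1/x^3 dx = 0.00344636.
Endpoint term: (f(11) + f(27))/2 = (0.000751315 + 5.08053e-05)/2 = 0.000401060.
Running total after boundary: 0.00384742.
Correction k=1: B_{2}/2! · (f^{(1)}(27) − f^{(1)}(11)) = 1/12 · (-5.64503e-06 − (-0.000204904)) = 1.66049e-05.
Partial sum through k=1: 0.00386403.
Correction k=2: B_{4}/4! · (f^{(3)}(27) − f^{(3)}(11)) = −1/720 · (-1.54870e-07 − (-3.38684e-05)) = -4.68244e-08.
Partial sum through k=2: 0.00386398.
Correction k=3: B_{6}/6! · (f^{(5)}(27) − f^{(5)}(11)) = 1/30240 · (-8.92258e-09 − (-1.17560e-05)) = 3.88461e-10.
Partial sum through k=3: 0.00386398.
Correction k=4: B_{8}/8! · (f^{(7)}(27) − f^{(7)}(11)) = −1/1209600 · (-8.81242e-10 − (-6.99530e-06)) = -5.78242e-12.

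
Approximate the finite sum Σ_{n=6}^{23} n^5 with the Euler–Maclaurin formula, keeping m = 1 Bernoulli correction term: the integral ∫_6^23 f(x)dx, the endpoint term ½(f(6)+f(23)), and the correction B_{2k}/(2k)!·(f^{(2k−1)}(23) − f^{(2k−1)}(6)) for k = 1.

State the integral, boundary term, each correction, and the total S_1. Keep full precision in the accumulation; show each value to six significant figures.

S_1 ≈ 2.80030e+07

Integral: ∫_6^23 x^5 dx = 2.46649e+07.
½[f(6) + f(23)] = ½[7776.00 + 6.43634e+06] = 3.22206e+06.
So far: 2.78869e+07.
Order-1 term: 1/12 · (1.39920e+06 − 6480.00) = 116060.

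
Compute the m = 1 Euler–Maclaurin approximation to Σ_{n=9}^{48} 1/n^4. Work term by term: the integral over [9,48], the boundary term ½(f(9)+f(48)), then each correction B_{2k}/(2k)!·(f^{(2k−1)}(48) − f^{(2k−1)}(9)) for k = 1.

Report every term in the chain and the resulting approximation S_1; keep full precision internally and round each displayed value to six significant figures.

S_1 ≈ 0.000536179

∫_9^48 1/x^4 dx evaluates to 0.000454233.
½[f(9) + f(48)] = ½[0.000152416 + 1.88380e-07] = 7.63021e-05.
Integral + boundary = 0.000530535.
Correction k=1: B_{2}/2! · (f^{(1)}(48) − f^{(1)}(9)) = 1/12 · (-1.56983e-08 − (-6.77404e-05)) = 5.64372e-06.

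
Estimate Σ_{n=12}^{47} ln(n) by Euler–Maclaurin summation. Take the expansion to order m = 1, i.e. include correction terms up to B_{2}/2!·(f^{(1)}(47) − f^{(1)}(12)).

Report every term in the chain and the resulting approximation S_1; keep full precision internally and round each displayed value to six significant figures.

S_1 ≈ 119.300

∫_12^47 ln(x) dx evaluates to 116.138.
Endpoint term: (f(12) + f(47))/2 = (2.48491 + 3.85015)/2 = 3.16753.
So far: 119.306.
k=1: B_{2}/(2)! × [f^{(1)}(47) − f^{(1)}(12)] = 1/12 × (0.0212766 − 0.0833333) = -0.00517139.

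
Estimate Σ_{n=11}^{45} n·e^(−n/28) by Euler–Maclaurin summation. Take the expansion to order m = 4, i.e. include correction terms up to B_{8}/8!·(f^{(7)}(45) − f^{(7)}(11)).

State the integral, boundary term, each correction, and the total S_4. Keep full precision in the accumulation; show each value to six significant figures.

The integral term ∫_11^45 x·e^(−x/28) dx = 327.497.
Endpoint term: (f(11) + f(45))/2 = (7.42638 + 9.02068)/2 = 8.22353.
So far: 335.721.
Correction k=1: B_{2}/2! · (f^{(1)}(45) − f^{(1)}(11)) = 1/12 · (-0.121708 − 0.409897) = -0.0443004.
After k=1: 335.677.
Correction k=2: B_{4}/4! · (f^{(3)}(45) − f^{(3)}(11)) = −1/720 · (0.000356137 − 0.00224509) = 2.62354e-06.
After k=2: 335.677.
Correction k=3: B_{6}/6! · (f^{(5)}(45) − f^{(5)}(11)) = 1/30240 · (1.10652e-06 − 5.06039e-06) = -1.30750e-10.
After k=3: 335.677.
Correction k=4: B_{8}/8! · (f^{(7)}(45) − f^{(7)}(11)) = −1/1209600 · (2.24335e-09 − 9.25656e-09) = 5.79796e-15.

S_4 ≈ 335.677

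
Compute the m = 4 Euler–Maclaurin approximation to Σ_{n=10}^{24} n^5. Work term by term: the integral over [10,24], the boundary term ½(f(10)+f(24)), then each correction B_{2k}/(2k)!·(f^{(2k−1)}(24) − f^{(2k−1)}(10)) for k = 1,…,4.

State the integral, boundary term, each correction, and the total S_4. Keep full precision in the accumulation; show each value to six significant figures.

∫_10^24 x^5 dx evaluates to 3.16838e+07.
Boundary: ½(f(10) + f(24)) = ½(100000 + 7.96262e+06) = 4.03131e+06.
Running total after boundary: 3.57151e+07.
k=1: B_{2}/(2)! × [f^{(1)}(24) − f^{(1)}(10)] = 1/12 × (1.65888e+06 − 50000.0) = 134073.
Running total after k=1: 3.58492e+07.
k=2: B_{4}/(4)! × [f^{(3)}(24) − f^{(3)}(10)] = −1/720 × (34560.0 − 6000.00) = -39.6667.
Running total after k=2: 3.58492e+07.
k=3: B_{6}/(6)! × [f^{(5)}(24) − f^{(5)}(10)] = 1/30240 × (120.000 − 120.000) = 0.00000.
Running total after k=3: 3.58492e+07.
k=4: B_{8}/(8)! × [f^{(7)}(24) − f^{(7)}(10)] = −1/1209600 × (0.00000 − 0.00000) = 0.00000.

S_4 ≈ 3.58492e+07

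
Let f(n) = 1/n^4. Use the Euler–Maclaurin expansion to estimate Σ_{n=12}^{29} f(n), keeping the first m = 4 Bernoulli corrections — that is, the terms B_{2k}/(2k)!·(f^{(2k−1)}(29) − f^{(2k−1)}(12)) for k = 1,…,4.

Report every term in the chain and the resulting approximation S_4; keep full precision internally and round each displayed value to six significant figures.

S_4 ≈ 0.000205372

∫_12^29 1/x^4 dx evaluates to 0.000179234.
Endpoint term: (f(12) + f(29))/2 = (4.82253e-05 + 1.41387e-06)/2 = 2.48196e-05.
Running total after boundary: 0.000204053.
k=1: B_{2}/(2)! × [f^{(1)}(29) − f^{(1)}(12)] = 1/12 × (-1.95016e-07 − (-1.60751e-05)) = 1.32334e-06.
After k=1: 0.000205377.
k=2: B_{4}/(4)! × [f^{(3)}(29) − f^{(3)}(12)] = −1/720 × (-6.95657e-09 − (-3.34898e-06)) = -4.64170e-09.
After k=2: 0.000205372.
k=3: B_{6}/(6)! × [f^{(5)}(29) − f^{(5)}(12)] = 1/30240 × (-4.63220e-10 − (-1.30238e-06)) = 4.30528e-11.
After k=3: 0.000205372.
k=4: B_{8}/(8)! × [f^{(7)}(29) − f^{(7)}(12)] = −1/1209600 × (-4.95717e-11 − (-8.13988e-07)) = -6.72899e-13.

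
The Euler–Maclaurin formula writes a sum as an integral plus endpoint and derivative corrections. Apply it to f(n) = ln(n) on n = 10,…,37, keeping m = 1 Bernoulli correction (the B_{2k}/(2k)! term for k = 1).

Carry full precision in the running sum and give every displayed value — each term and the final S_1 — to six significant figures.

S_1 ≈ 86.5288

∫_10^37 ln(x) dx evaluates to 83.5781.
Boundary: ½(f(10) + f(37)) = ½(2.30259 + 3.61092) = 2.95675.
So far: 86.5349.
k=1: B_{2}/(2)! × [f^{(1)}(37) − f^{(1)}(10)] = 1/12 × (0.0270270 − 0.100000) = -0.00608108.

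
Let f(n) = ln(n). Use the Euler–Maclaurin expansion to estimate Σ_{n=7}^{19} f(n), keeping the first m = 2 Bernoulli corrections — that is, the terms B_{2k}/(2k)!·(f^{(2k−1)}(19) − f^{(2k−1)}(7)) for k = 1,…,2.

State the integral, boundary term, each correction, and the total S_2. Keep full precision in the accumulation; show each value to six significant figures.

Integral: ∫_7^19 ln(x) dx = 30.3230.
Endpoint term: (f(7) + f(19))/2 = (1.94591 + 2.94444)/2 = 2.44517.
Integral + boundary = 32.7681.
k=1: B_{2}/(2)! × [f^{(1)}(19) − f^{(1)}(7)] = 1/12 × (0.0526316 − 0.142857) = -0.00751880.
Running total after k=1: 32.7606.
k=2: B_{4}/(4)! × [f^{(3)}(19) − f^{(3)}(7)] = −1/720 × (0.000291588 − 0.00583090) = 7.69349e-06.

S_2 ≈ 32.7606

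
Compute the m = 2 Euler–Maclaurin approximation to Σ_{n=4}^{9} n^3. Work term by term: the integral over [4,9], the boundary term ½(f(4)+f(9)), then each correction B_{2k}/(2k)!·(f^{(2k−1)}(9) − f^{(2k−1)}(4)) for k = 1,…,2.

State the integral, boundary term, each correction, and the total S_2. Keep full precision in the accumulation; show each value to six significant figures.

S_2 ≈ 1989.00

∫_4^9 x^3 dx evaluates to 1576.25.
Boundary: ½(f(4) + f(9)) = ½(64.0000 + 729.000) = 396.500.
Integral + boundary = 1972.75.
Order-1 term: 1/12 · (243.000 − 48.0000) = 16.2500.
Partial sum through k=1: 1989.00.
Order-2 term: −1/720 · (6.00000 − 6.00000) = 0.00000.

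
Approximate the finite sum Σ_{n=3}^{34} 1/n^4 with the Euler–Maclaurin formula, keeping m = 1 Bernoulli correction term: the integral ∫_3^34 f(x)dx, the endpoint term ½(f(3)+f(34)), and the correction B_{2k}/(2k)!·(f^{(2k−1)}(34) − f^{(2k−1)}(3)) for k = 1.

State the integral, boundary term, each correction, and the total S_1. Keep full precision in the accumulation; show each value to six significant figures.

S_1 ≈ 0.0198821

The integral term ∫_3^34 1/x^4 dx = 0.0123372.
½[f(3) + f(34)] = ½[0.0123457 + 7.48315e-07] = 0.00617321.
Running total after boundary: 0.0185104.
Order-1 term: 1/12 · (-8.80370e-08 − (-0.0164609)) = 0.00137173.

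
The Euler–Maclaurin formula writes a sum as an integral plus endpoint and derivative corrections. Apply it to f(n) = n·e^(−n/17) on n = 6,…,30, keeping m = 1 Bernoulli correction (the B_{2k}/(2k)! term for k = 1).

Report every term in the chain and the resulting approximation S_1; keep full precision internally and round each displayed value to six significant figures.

S_1 ≈ 142.533

The integral term ∫_6^30 x·e^(−x/17) dx = 137.905.
½[f(6) + f(30)] = ½[4.21571 + 5.13711] = 4.67641.
So far: 142.582.
Order-1 term: 1/12 · (-0.130946 − 0.454636) = -0.0487985.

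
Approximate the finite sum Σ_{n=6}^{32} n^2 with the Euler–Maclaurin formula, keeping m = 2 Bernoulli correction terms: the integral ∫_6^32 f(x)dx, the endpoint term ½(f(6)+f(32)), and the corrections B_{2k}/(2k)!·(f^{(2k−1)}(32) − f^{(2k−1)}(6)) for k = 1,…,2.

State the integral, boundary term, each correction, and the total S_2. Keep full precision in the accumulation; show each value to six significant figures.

Integral: ∫_6^32 x^2 dx = 10850.7.
½[f(6) + f(32)] = ½[36.0000 + 1024.00] = 530.000.
So far: 11380.7.
Order-1 term: 1/12 · (64.0000 − 12.0000) = 4.33333.
Partial sum through k=1: 11385.0.
Order-2 term: −1/720 · (0.00000 − 0.00000) = 0.00000.

S_2 ≈ 11385.0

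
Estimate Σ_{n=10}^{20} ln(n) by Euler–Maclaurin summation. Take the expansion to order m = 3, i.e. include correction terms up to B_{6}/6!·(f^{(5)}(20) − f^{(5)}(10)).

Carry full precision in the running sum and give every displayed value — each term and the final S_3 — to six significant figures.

Integral: ∫_10^20 ln(x) dx = 26.8888.
Boundary: ½(f(10) + f(20)) = ½(2.30259 + 2.99573) = 2.64916.
Integral + boundary = 29.5380.
Order-1 term: 1/12 · (0.0500000 − 0.100000) = -0.00416667.
Partial sum through k=1: 29.5338.
Order-2 term: −1/720 · (0.000250000 − 0.00200000) = 2.43056e-06.
Partial sum through k=2: 29.5338.
Order-3 term: 1/30240 · (7.50000e-06 − 0.000240000) = -7.68849e-09.

S_3 ≈ 29.5338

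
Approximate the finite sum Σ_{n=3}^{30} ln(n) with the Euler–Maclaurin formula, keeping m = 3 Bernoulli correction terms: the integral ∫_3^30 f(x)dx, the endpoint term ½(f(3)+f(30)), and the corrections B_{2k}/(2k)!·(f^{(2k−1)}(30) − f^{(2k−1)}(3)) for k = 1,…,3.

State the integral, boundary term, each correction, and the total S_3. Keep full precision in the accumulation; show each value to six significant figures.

S_3 ≈ 73.9651

Integral: ∫_3^30 ln(x) dx = 71.7401.
Endpoint term: (f(3) + f(30))/2 = (1.09861 + 3.40120)/2 = 2.24990.
Running total after boundary: 73.9900.
k=1: B_{2}/(2)! × [f^{(1)}(30) − f^{(1)}(3)] = 1/12 × (0.0333333 − 0.333333) = -0.0250000.
After k=1: 73.9650.
k=2: B_{4}/(4)! × [f^{(3)}(30) − f^{(3)}(3)] = −1/720 × (7.40741e-05 − 0.0740741) = 0.000102778.
After k=2: 73.9651.
k=3: B_{6}/(6)! × [f^{(5)}(30) − f^{(5)}(3)] = 1/30240 × (9.87654e-07 − 0.0987654) = -3.26602e-06.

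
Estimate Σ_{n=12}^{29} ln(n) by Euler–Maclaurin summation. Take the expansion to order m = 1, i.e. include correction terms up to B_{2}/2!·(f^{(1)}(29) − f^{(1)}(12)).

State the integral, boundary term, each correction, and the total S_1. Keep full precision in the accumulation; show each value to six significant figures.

The integral term ∫_12^29 ln(x) dx = 50.8327.
Boundary: ½(f(12) + f(29)) = ½(2.48491 + 3.36730) = 2.92610.
Integral + boundary = 53.7588.
k=1: B_{2}/(2)! × [f^{(1)}(29) − f^{(1)}(12)] = 1/12 × (0.0344828 − 0.0833333) = -0.00407088.

S_1 ≈ 53.7547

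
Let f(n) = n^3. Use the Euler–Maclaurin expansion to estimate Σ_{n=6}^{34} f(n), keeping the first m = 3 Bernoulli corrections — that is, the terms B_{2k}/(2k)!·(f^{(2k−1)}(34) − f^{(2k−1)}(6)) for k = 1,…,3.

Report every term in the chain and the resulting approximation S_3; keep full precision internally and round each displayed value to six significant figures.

The integral term ∫_6^34 x^3 dx = 333760.
½[f(6) + f(34)] = ½[216.000 + 39304.0] = 19760.0.
So far: 353520.
Correction k=1: B_{2}/2! · (f^{(1)}(34) − f^{(1)}(6)) = 1/12 · (3468.00 − 108.000) = 280.000.
Partial sum through k=1: 353800.
Correction k=2: B_{4}/4! · (f^{(3)}(34) − f^{(3)}(6)) = −1/720 · (6.00000 − 6.00000) = 0.00000.
Partial sum through k=2: 353800.
Correction k=3: B_{6}/6! · (f^{(5)}(34) − f^{(5)}(6)) = 1/30240 · (0.00000 − 0.00000) = 0.00000.

S_3 ≈ 353800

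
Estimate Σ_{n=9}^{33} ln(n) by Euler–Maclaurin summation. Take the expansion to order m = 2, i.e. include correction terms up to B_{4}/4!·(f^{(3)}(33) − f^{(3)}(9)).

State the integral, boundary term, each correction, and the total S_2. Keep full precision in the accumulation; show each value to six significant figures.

The integral term ∫_9^33 ln(x) dx = 71.6097.
Boundary: ½(f(9) + f(33)) = ½(2.19722 + 3.49651) = 2.84687.
So far: 74.4566.
Order-1 term: 1/12 · (0.0303030 − 0.111111) = -0.00673401.
Partial sum through k=1: 74.4499.
Order-2 term: −1/720 · (5.56529e-05 − 0.00274348) = 3.73310e-06.

S_2 ≈ 74.4499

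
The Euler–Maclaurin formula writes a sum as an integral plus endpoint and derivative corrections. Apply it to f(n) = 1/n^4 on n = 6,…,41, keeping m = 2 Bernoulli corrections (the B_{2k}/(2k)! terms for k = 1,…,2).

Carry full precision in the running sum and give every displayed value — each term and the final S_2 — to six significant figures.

S_2 ≈ 0.00196662

∫_6^41 1/x^4 dx evaluates to 0.00153837.
Endpoint term: (f(6) + f(41))/2 = (0.000771605 + 3.53887e-07)/2 = 0.000385979.
Integral + boundary = 0.00192435.
Correction k=1: B_{2}/2! · (f^{(1)}(41) − f^{(1)}(6)) = 1/12 · (-3.45256e-08 − (-0.000514403)) = 4.28641e-05.
Running total after k=1: 0.00196722.
Correction k=2: B_{4}/4! · (f^{(3)}(41) − f^{(3)}(6)) = −1/720 · (-6.16161e-10 − (-0.000428669)) = -5.95373e-07.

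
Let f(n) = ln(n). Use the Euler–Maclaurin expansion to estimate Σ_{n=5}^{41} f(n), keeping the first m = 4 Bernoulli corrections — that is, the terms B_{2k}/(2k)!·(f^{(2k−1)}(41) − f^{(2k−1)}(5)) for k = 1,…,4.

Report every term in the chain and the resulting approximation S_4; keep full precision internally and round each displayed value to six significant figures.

∫_5^41 ln(x) dx evaluates to 108.209.
Endpoint term: (f(5) + f(41))/2 = (1.60944 + 3.71357)/2 = 2.66150.
Integral + boundary = 110.871.
Order-1 term: 1/12 · (0.0243902 − 0.200000) = -0.0146341.
After k=1: 110.856.
Order-2 term: −1/720 · (2.90187e-05 − 0.0160000) = 2.21819e-05.
After k=2: 110.856.
Order-3 term: 1/30240 · (2.07153e-07 − 0.00768000) = -2.53961e-07.
After k=3: 110.856.
Order-4 term: −1/1209600 · (3.69697e-09 − 0.00921600) = 7.61904e-09.

S_4 ≈ 110.856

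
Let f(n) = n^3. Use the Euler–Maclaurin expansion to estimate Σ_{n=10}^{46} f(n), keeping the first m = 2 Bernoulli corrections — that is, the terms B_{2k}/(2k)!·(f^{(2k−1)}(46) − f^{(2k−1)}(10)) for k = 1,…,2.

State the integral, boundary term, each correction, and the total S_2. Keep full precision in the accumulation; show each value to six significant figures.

Integral: ∫_10^46 x^3 dx = 1.11686e+06.
½[f(10) + f(46)] = ½[1000.00 + 97336.0] = 49168.0.
Running total after boundary: 1.16603e+06.
Correction k=1: B_{2}/2! · (f^{(1)}(46) − f^{(1)}(10)) = 1/12 · (6348.00 − 300.000) = 504.000.
Running total after k=1: 1.16654e+06.
Correction k=2: B_{4}/4! · (f^{(3)}(46) − f^{(3)}(10)) = −1/720 · (6.00000 − 6.00000) = 0.00000.

S_2 ≈ 1.16654e+06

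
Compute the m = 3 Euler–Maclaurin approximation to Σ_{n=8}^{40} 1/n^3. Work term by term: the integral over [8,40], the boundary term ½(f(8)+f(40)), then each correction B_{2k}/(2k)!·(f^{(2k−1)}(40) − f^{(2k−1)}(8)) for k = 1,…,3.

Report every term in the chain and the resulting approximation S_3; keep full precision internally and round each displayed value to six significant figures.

Integral: ∫_8^40 1/x^3 dx = 0.00750000.
Boundary: ½(f(8) + f(40)) = ½(0.00195312 + 1.56250e-05) = 0.000984375.
Running total after boundary: 0.00848437.
Order-1 term: 1/12 · (-1.17187e-06 − (-0.000732422)) = 6.09375e-05.
Partial sum through k=1: 0.00854531.
Order-2 term: −1/720 · (-1.46484e-08 − (-0.000228882)) = -3.17871e-07.
Partial sum through k=2: 0.00854499.
Order-3 term: 1/30240 · (-3.84521e-10 − (-0.000150204)) = 4.96704e-09.

S_3 ≈ 0.00854500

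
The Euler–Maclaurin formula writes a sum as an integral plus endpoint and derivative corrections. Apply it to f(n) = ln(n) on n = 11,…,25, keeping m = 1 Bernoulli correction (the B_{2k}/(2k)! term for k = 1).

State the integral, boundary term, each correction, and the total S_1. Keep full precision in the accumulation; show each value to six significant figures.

∫_11^25 ln(x) dx evaluates to 40.0950.
Boundary: ½(f(11) + f(25)) = ½(2.39790 + 3.21888) = 2.80839.
So far: 42.9034.
k=1: B_{2}/(2)! × [f^{(1)}(25) − f^{(1)}(11)] = 1/12 × (0.0400000 − 0.0909091) = -0.00424242.

S_1 ≈ 42.8992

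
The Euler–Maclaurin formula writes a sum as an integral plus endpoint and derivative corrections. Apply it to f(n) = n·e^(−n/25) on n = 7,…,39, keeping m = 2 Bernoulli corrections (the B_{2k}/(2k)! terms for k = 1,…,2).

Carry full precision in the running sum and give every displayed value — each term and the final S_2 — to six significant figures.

S_2 ≈ 275.097

∫_7^39 x·e^(−x/25) dx evaluates to 268.409.
½[f(7) + f(39)] = ½[5.29049 + 8.19531] = 6.74290.
Running total after boundary: 275.152.
Order-1 term: 1/12 · (-0.117676 − 0.544164) = -0.0551534.
After k=1: 275.097.
Order-2 term: −1/720 · (0.000484154 − 0.00328917) = 3.89586e-06.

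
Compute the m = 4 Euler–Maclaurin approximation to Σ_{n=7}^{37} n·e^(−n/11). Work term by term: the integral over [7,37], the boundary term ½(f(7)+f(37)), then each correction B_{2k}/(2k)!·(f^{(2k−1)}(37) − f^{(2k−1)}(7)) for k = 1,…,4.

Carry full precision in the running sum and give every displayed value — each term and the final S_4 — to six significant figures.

S_4 ≈ 88.9803

∫_7^37 x·e^(−x/11) dx evaluates to 86.5106.
½[f(7) + f(37)] = ½[3.70449 + 1.28054] = 2.49252.
Running total after boundary: 89.0031.
Order-1 term: 1/12 · (-0.0818035 − 0.192441) = -0.0228537.
Partial sum through k=1: 88.9803.
Order-2 term: −1/720 · (-0.000104010 − 0.0103378) = 1.45024e-05.
Partial sum through k=2: 88.9803.
Order-3 term: 1/30240 · (3.86812e-06 − 0.000157728) = -5.08796e-09.
Partial sum through k=3: 88.9803.
Order-4 term: −1/1209600 · (7.10399e-08 − 1.90099e-06) = 1.51286e-12.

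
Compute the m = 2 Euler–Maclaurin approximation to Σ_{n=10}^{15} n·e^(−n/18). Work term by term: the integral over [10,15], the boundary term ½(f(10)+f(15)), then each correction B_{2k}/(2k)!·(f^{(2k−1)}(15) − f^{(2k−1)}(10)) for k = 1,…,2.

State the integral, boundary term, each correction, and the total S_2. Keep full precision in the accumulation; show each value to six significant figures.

Integral: ∫_10^15 x·e^(−x/18) dx = 31.0204.
Boundary: ½(f(10) + f(15)) = ½(5.73753 + 6.51897) = 6.12825.
So far: 37.1486.
Correction k=1: B_{2}/2! · (f^{(1)}(15) − f^{(1)}(10)) = 1/12 · (0.0724330 − 0.255002) = -0.0152140.
Partial sum through k=1: 37.1334.
Correction k=2: B_{4}/4! · (f^{(3)}(15) − f^{(3)}(10)) = −1/720 · (0.00290626 − 0.00432873) = 1.97565e-06.

S_2 ≈ 37.1334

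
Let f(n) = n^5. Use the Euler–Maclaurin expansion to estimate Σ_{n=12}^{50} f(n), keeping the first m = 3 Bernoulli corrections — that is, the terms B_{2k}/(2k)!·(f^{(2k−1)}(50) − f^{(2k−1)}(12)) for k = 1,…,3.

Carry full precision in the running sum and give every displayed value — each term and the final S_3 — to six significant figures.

The integral term ∫_12^50 x^5 dx = 2.60367e+09.
½[f(12) + f(50)] = ½[248832 + 3.12500e+08] = 1.56374e+08.
Running total after boundary: 2.76004e+09.
Correction k=1: B_{2}/2! · (f^{(1)}(50) − f^{(1)}(12)) = 1/12 · (3.12500e+07 − 103680) = 2.59553e+06.
Partial sum through k=1: 2.76264e+09.
Correction k=2: B_{4}/4! · (f^{(3)}(50) − f^{(3)}(12)) = −1/720 · (150000 − 8640.00) = -196.333.
Partial sum through k=2: 2.76264e+09.
Correction k=3: B_{6}/6! · (f^{(5)}(50) − f^{(5)}(12)) = 1/30240 · (120.000 − 120.000) = 0.00000.

S_3 ≈ 2.76264e+09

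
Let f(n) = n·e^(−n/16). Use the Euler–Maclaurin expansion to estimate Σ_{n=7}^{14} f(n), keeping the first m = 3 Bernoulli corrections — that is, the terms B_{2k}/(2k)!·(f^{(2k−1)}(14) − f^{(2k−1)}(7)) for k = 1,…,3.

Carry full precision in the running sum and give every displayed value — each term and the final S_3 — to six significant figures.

S_3 ≈ 42.6568

The integral term ∫_7^14 x·e^(−x/16) dx = 37.5049.
Endpoint term: (f(7) + f(14))/2 = (4.51954 + 5.83607)/2 = 5.17780.
Running total after boundary: 42.6827.
Correction k=1: B_{2}/2! · (f^{(1)}(14) − f^{(1)}(7)) = 1/12 · (0.0521078 − 0.363177) = -0.0259225.
After k=1: 42.6568.
Correction k=2: B_{4}/4! · (f^{(3)}(14) − f^{(3)}(7)) = −1/720 · (0.00346028 − 0.00646279) = 4.17015e-06.
After k=2: 42.6568.
Correction k=3: B_{6}/6! · (f^{(5)}(14) − f^{(5)}(7)) = 1/30240 · (2.62383e-05 − 4.49489e-05) = -6.18736e-10.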